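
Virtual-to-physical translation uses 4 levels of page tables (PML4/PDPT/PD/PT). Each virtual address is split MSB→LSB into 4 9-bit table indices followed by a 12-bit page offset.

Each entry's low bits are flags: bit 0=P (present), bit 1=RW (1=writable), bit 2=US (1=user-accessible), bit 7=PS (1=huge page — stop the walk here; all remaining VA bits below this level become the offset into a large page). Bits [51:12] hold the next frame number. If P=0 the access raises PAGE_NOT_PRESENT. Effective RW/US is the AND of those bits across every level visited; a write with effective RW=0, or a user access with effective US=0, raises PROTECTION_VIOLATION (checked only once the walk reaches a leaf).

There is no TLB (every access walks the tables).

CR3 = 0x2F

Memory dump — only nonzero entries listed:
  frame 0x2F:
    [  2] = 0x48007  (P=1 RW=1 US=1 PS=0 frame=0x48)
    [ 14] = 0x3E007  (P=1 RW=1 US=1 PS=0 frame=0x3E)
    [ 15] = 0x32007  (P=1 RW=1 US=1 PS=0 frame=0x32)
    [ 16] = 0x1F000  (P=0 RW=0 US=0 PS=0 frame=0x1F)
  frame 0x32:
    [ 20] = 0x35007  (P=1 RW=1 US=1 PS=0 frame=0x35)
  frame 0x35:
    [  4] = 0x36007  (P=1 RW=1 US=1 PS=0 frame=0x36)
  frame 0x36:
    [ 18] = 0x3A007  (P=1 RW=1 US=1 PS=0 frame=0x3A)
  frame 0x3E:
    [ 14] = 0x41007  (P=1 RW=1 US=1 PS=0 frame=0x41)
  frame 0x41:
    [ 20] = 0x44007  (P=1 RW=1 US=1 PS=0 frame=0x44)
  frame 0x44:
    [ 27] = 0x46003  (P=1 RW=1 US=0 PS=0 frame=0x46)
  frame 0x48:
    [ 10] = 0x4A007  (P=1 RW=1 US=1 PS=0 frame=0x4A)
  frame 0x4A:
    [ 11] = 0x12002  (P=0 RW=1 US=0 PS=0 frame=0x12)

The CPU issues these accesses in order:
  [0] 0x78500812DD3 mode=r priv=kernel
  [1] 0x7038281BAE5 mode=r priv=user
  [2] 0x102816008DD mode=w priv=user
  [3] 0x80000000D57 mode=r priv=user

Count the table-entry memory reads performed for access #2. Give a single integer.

Per-access translation:
#0 VA=0x78500812DD3 (r,kernel):
  L0 @0x2F[15] → 0x32007  P=1,RW=1,US=1,PS=0
  L1 @0x32[20] → 0x35007  P=1,RW=1,US=1,PS=0
  L2 @0x35[4] → 0x36007  P=1,RW=1,US=1,PS=0
  L3 @0x36[18] → 0x3A007  P=1,RW=1,US=1,PS=0
  ⇒ phys 0x3ADD3  [4 reads]
#1 VA=0x7038281BAE5 (r,user):
  L0 @0x2F[14] → 0x3E007  P=1,RW=1,US=1,PS=0
  L1 @0x3E[14] → 0x41007  P=1,RW=1,US=1,PS=0
  L2 @0x41[20] → 0x44007  P=1,RW=1,US=1,PS=0
  L3 @0x44[27] → 0x46003  P=1,RW=1,US=0,PS=0
  ⇒ fault: PROTECTION_VIOLATION  — 4 lookups
#2 VA=0x102816008DD (w,user):
  L0 @0x2F[2] → 0x48007  P=1,RW=1,US=1,PS=0
  L1 @0x48[10] → 0x4A007  P=1,RW=1,US=1,PS=0
  L2 @0x4A[11] → 0x12002  P=0,RW=1,US=0,PS=0
  ⇒ fault: PAGE_NOT_PRESENT  — 3 lookups
#3 VA=0x80000000D57 (r,user):
  L0 @0x2F[16] → 0x1F000  P=0,RW=0,US=0,PS=0
  ⇒ fault: PAGE_NOT_PRESENT  — 1 lookups

Entries read for #2: 3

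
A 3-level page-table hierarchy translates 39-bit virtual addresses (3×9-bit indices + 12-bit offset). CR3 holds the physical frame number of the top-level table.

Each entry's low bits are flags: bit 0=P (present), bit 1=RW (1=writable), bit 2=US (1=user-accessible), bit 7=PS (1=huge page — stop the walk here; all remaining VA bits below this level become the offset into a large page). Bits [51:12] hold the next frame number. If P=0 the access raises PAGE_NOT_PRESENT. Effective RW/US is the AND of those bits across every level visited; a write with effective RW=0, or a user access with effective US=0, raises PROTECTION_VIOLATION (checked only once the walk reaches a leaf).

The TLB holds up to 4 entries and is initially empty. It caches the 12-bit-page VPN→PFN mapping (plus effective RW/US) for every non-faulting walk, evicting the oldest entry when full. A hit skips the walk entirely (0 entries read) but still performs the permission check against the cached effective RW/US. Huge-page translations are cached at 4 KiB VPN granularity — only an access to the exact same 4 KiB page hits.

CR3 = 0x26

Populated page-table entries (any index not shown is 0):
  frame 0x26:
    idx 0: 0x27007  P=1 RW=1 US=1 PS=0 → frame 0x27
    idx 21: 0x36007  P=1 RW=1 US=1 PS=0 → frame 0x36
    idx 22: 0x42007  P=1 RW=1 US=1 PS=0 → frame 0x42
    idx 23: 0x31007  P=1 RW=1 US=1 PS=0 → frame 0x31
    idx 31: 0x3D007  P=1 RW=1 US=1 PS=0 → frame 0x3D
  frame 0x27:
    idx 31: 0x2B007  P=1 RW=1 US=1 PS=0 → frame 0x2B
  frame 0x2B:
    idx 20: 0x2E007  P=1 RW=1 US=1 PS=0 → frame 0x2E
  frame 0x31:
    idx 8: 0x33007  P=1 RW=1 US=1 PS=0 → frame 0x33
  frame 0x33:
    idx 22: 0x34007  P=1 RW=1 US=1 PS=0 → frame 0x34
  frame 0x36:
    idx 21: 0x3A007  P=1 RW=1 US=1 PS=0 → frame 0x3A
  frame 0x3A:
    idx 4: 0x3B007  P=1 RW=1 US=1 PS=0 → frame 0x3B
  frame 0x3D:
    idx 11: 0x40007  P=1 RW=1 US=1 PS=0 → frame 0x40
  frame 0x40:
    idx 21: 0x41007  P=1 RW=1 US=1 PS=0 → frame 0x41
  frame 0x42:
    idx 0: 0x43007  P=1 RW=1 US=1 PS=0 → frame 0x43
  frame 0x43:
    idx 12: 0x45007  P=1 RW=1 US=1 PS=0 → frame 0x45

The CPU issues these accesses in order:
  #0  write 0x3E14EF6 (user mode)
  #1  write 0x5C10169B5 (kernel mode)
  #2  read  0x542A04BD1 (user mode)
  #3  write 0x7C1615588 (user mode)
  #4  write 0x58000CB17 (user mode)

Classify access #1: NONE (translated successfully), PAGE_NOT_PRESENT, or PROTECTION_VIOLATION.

Per-access translation:
#0 VA=0x3E14EF6 (w,user):
  L0 @0x26[0] → 0x27007  P=1,RW=1,US=1,PS=0
  L1 @0x27[31] → 0x2B007  P=1,RW=1,US=1,PS=0
  L2 @0x2B[20] → 0x2E007  P=1,RW=1,US=1,PS=0
  ⇒ phys 0x2EEF6  [3 reads]
#1 VA=0x5C10169B5 (w,kernel):
  L0 @0x26[23] → 0x31007  P=1,RW=1,US=1,PS=0
  L1 @0x31[8] → 0x33007  P=1,RW=1,US=1,PS=0
  L2 @0x33[22] → 0x34007  P=1,RW=1,US=1,PS=0
  ⇒ phys 0x349B5  [3 reads]
#2 VA=0x542A04BD1 (r,user):
  L0 @0x26[21] → 0x36007  P=1,RW=1,US=1,PS=0
  L1 @0x36[21] → 0x3A007  P=1,RW=1,US=1,PS=0
  L2 @0x3A[4] → 0x3B007  P=1,RW=1,US=1,PS=0
  ⇒ phys 0x3BBD1  [3 reads]
#3 VA=0x7C1615588 (w,user):
  L0 @0x26[31] → 0x3D007  P=1,RW=1,US=1,PS=0
  L1 @0x3D[11] → 0x40007  P=1,RW=1,US=1,PS=0
  L2 @0x40[21] → 0x41007  P=1,RW=1,US=1,PS=0
  ⇒ phys 0x41588  [3 reads]
#4 VA=0x58000CB17 (w,user):
  L0 @0x26[22] → 0x42007  P=1,RW=1,US=1,PS=0
  L1 @0x42[0] → 0x43007  P=1,RW=1,US=1,PS=0
  L2 @0x43[12] → 0x45007  P=1,RW=1,US=1,PS=0
  ⇒ phys 0x45B17  [3 reads]

Access #1 fault: NONE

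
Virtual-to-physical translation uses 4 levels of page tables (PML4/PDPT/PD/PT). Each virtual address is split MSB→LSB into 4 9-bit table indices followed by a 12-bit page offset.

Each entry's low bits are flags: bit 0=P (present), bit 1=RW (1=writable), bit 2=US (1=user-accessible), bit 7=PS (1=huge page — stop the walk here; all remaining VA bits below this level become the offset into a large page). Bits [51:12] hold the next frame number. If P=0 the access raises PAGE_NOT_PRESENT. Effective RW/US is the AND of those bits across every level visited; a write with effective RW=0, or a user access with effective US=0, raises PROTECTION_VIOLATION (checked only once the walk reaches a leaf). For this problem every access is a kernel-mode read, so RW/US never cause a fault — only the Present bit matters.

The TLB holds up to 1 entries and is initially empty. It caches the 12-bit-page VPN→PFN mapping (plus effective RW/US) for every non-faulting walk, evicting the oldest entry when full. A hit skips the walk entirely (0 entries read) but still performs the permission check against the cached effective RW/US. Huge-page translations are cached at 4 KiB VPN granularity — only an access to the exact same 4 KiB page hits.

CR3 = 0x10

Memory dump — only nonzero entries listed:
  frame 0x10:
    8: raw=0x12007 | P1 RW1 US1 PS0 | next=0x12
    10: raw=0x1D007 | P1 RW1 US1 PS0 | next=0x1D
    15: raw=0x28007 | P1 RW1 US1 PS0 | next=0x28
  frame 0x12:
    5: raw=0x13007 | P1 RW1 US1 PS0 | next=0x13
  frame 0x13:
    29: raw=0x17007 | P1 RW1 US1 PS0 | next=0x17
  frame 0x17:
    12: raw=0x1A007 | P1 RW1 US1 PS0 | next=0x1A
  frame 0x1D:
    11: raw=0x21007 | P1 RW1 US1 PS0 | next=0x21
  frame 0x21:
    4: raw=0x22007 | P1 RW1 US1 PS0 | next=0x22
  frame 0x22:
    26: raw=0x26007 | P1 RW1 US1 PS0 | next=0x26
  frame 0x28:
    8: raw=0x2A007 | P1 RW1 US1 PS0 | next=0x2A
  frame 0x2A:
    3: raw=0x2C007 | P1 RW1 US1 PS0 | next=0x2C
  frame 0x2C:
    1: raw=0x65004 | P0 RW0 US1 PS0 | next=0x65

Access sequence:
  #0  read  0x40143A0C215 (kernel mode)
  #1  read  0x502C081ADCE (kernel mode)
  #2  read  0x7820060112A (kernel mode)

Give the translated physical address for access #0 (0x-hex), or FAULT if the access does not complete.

Trace:
#0 VA=0x40143A0C215 (r,kernel):
  L0: frame=0x10 idx=8 entry=0x12007 [P=1 RW=1 US=1 PS=0]
  L1: frame=0x12 idx=5 entry=0x13007 [P=1 RW=1 US=1 PS=0]
  L2: frame=0x13 idx=29 entry=0x17007 [P=1 RW=1 US=1 PS=0]
  L3: frame=0x17 idx=12 entry=0x1A007 [P=1 RW=1 US=1 PS=0]
  ✓ 0x1A215  — 4 lookups
#1 VA=0x502C081ADCE (r,kernel):
  L0: frame=0x10 idx=10 entry=0x1D007 [P=1 RW=1 US=1 PS=0]
  L1: frame=0x1D idx=11 entry=0x21007 [P=1 RW=1 US=1 PS=0]
  L2: frame=0x21 idx=4 entry=0x22007 [P=1 RW=1 US=1 PS=0]
  L3: frame=0x22 idx=26 entry=0x26007 [P=1 RW=1 US=1 PS=0]
  ✓ 0x26DCE  — 4 lookups
#2 VA=0x7820060112A (r,kernel):
  L0: frame=0x10 idx=15 entry=0x28007 [P=1 RW=1 US=1 PS=0]
  L1: frame=0x28 idx=8 entry=0x2A007 [P=1 RW=1 US=1 PS=0]
  L2: frame=0x2A idx=3 entry=0x2C007 [P=1 RW=1 US=1 PS=0]
  L3: frame=0x2C idx=1 entry=0x65004 [P=0 RW=0 US=1 PS=0]
  ✗ PAGE_NOT_PRESENT  [4 reads]

Access #0 PA: 0x1A215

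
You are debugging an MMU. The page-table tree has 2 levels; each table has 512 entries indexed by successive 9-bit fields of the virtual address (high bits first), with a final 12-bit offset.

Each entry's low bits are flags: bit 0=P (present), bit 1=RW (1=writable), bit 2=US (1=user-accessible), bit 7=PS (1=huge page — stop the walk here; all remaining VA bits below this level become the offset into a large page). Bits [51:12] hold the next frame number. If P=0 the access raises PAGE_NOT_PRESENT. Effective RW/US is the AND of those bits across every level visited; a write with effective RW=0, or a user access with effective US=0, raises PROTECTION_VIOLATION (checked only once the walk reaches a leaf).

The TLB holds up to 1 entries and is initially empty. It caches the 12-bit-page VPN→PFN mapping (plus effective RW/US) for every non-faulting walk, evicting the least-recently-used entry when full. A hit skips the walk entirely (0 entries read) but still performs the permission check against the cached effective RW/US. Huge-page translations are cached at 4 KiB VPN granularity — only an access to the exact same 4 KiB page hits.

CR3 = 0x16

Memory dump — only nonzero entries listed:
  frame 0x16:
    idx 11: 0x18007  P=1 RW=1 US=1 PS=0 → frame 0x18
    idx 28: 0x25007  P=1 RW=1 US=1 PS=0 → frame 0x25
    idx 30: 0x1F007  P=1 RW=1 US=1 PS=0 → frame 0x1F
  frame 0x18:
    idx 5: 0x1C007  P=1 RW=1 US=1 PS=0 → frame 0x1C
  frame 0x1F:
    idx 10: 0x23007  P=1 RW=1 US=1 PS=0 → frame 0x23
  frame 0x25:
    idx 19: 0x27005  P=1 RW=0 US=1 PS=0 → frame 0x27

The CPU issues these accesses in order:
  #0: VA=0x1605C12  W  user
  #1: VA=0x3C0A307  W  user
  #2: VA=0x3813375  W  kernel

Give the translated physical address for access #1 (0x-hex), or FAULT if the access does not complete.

Walk each access:
#0 VA=0x1605C12 (w,user):
  [0] read 0x16 idx=11: raw=0x18007 flags P=1 W=1 U=1 S=0
  [1] read 0x18 idx=5: raw=0x1C007 flags P=1 W=1 U=1 S=0
  → PA=0x1CC12  (2 entries read)
#1 VA=0x3C0A307 (w,user):
  [0] read 0x16 idx=30: raw=0x1F007 flags P=1 W=1 U=1 S=0
  [1] read 0x1F idx=10: raw=0x23007 flags P=1 W=1 U=1 S=0
  → PA=0x23307  (2 entries read)
#2 VA=0x3813375 (w,kernel):
  [0] read 0x16 idx=28: raw=0x25007 flags P=1 W=1 U=1 S=0
  [1] read 0x25 idx=19: raw=0x27005 flags P=1 W=0 U=1 S=0
  ⇒ fault: PROTECTION_VIOLATION  — 2 lookups

Access #1 PA: 0x23307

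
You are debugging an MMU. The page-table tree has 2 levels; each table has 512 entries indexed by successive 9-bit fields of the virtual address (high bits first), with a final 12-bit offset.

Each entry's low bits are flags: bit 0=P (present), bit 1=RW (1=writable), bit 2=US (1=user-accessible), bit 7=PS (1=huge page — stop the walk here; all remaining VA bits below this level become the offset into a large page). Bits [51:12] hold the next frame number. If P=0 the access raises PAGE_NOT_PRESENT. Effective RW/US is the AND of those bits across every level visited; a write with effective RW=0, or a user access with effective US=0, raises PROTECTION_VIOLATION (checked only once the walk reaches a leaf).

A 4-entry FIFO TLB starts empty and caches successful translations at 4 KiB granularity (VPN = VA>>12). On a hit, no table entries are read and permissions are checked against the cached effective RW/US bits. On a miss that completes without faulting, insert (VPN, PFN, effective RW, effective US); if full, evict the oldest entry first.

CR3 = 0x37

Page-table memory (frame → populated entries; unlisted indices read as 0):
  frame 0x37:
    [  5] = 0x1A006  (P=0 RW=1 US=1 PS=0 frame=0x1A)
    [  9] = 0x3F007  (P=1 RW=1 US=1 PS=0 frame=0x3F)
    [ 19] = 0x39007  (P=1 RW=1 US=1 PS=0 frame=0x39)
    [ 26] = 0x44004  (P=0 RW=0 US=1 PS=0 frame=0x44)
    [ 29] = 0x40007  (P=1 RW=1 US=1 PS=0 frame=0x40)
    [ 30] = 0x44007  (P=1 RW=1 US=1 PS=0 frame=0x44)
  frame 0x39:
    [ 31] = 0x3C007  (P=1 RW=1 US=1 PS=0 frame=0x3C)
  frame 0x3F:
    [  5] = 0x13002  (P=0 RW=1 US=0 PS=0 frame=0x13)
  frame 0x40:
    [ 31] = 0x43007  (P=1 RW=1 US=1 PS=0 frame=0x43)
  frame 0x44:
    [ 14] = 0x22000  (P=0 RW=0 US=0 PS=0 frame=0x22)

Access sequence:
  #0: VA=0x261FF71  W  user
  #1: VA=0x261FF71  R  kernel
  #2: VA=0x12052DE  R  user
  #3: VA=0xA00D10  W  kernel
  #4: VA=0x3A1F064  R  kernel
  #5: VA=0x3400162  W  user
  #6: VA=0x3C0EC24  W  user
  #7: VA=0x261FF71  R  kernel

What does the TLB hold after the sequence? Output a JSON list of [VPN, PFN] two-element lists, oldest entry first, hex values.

Trace:
#0 VA=0x261FF71 (w,user):
  L0 @0x37[19] → 0x39007  P=1,RW=1,US=1,PS=0
  L1 @0x39[31] → 0x3C007  P=1,RW=1,US=1,PS=0
  ✓ 0x3CF71  — 2 lookups
#1 VA=0x261FF71 (r,kernel):
  TLB hit vpn=0x261F → PA=0x3CF71
#2 VA=0x12052DE (r,user):
  L0 @0x37[9] → 0x3F007  P=1,RW=1,US=1,PS=0
  L1 @0x3F[5] → 0x13002  P=0,RW=1,US=0,PS=0
  ✗ PAGE_NOT_PRESENT  [2 reads]
#3 VA=0xA00D10 (w,kernel):
  L0 @0x37[5] → 0x1A006  P=0,RW=1,US=1,PS=0
  ✗ PAGE_NOT_PRESENT  [1 reads]
#4 VA=0x3A1F064 (r,kernel):
  L0 @0x37[29] → 0x40007  P=1,RW=1,US=1,PS=0
  L1 @0x40[31] → 0x43007  P=1,RW=1,US=1,PS=0
  ✓ 0x43064  — 2 lookups
#5 VA=0x3400162 (w,user):
  L0 @0x37[26] → 0x44004  P=0,RW=0,US=1,PS=0
  ✗ PAGE_NOT_PRESENT  [1 reads]
#6 VA=0x3C0EC24 (w,user):
  L0 @0x37[30] → 0x44007  P=1,RW=1,US=1,PS=0
  L1 @0x44[14] → 0x22000  P=0,RW=0,US=0,PS=0
  ✗ PAGE_NOT_PRESENT  [2 reads]
#7 VA=0x261FF71 (r,kernel):
  TLB hit vpn=0x261F → PA=0x3CF71

TLB: [["0x261F", "0x3C"], ["0x3A1F", "0x43"]]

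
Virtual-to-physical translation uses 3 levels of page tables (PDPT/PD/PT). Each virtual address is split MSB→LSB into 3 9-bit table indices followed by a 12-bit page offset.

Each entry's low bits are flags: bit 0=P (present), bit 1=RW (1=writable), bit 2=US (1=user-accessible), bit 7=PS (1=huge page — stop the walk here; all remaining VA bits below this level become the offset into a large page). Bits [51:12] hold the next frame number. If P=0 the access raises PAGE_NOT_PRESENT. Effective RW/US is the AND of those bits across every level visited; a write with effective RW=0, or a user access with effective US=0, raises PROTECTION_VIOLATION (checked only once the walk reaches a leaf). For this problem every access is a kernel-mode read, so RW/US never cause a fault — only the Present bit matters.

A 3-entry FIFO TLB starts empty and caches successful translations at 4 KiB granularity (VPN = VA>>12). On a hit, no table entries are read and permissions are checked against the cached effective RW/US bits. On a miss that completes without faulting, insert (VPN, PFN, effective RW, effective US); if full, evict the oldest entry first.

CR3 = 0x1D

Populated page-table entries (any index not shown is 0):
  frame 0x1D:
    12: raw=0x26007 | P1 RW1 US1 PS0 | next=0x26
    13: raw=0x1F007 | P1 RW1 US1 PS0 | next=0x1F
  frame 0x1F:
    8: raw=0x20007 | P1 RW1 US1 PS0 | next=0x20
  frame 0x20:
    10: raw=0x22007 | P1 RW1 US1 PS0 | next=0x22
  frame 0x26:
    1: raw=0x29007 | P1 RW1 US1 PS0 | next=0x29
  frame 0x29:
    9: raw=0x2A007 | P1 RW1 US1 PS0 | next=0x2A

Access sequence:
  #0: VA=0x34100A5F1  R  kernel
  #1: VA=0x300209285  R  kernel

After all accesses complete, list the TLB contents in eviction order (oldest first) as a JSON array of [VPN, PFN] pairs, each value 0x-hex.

Walk each access:
#0 VA=0x34100A5F1 (r,kernel):
  L0: frame=0x1D idx=13 entry=0x1F007 [P=1 RW=1 US=1 PS=0]
  L1: frame=0x1F idx=8 entry=0x20007 [P=1 RW=1 US=1 PS=0]
  L2: frame=0x20 idx=10 entry=0x22007 [P=1 RW=1 US=1 PS=0]
  → PA=0x225F1  (3 entries read)
#1 VA=0x300209285 (r,kernel):
  L0: frame=0x1D idx=12 entry=0x26007 [P=1 RW=1 US=1 PS=0]
  L1: frame=0x26 idx=1 entry=0x29007 [P=1 RW=1 US=1 PS=0]
  L2: frame=0x29 idx=9 entry=0x2A007 [P=1 RW=1 US=1 PS=0]
  → PA=0x2A285  (3 entries read)

TLB: [["0x34100A", "0x22"], ["0x300209", "0x2A"]]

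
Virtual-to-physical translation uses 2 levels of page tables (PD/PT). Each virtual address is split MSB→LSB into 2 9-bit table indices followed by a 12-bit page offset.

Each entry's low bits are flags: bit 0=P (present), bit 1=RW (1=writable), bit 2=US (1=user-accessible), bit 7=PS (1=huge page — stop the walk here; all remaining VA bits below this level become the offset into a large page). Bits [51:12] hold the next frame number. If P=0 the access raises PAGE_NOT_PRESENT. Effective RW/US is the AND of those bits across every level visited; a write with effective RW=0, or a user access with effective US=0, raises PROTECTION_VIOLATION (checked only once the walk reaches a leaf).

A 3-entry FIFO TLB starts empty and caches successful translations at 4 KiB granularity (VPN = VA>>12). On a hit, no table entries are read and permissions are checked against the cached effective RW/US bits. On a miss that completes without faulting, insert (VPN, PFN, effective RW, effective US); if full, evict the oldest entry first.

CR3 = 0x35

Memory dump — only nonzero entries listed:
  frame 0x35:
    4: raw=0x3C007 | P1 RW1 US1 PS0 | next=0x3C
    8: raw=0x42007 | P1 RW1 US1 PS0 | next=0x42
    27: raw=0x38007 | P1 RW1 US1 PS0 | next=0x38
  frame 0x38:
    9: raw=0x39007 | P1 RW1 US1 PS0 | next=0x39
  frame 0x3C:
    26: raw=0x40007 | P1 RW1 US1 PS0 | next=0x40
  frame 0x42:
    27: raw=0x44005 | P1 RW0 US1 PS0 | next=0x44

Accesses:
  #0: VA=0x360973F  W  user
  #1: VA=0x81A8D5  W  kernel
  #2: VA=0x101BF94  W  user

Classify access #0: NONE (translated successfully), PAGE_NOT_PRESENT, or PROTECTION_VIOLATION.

Per-access translation:
#0 VA=0x360973F (w,user):
  lvl0: tbl 0x35, slot 27 ⇒ 0x38007 (P1/RW1/US1/PS0)
  lvl1: tbl 0x38, slot 9 ⇒ 0x39007 (P1/RW1/US1/PS0)
  ⇒ phys 0x3973F  [2 reads]
#1 VA=0x81A8D5 (w,kernel):
  lvl0: tbl 0x35, slot 4 ⇒ 0x3C007 (P1/RW1/US1/PS0)
  lvl1: tbl 0x3C, slot 26 ⇒ 0x40007 (P1/RW1/US1/PS0)
  ⇒ phys 0x408D5  [2 reads]
#2 VA=0x101BF94 (w,user):
  lvl0: tbl 0x35, slot 8 ⇒ 0x42007 (P1/RW1/US1/PS0)
  lvl1: tbl 0x42, slot 27 ⇒ 0x44005 (P1/RW0/US1/PS0)
  ⇒ fault: PROTECTION_VIOLATION  — 2 lookups

Access #0 fault: NONE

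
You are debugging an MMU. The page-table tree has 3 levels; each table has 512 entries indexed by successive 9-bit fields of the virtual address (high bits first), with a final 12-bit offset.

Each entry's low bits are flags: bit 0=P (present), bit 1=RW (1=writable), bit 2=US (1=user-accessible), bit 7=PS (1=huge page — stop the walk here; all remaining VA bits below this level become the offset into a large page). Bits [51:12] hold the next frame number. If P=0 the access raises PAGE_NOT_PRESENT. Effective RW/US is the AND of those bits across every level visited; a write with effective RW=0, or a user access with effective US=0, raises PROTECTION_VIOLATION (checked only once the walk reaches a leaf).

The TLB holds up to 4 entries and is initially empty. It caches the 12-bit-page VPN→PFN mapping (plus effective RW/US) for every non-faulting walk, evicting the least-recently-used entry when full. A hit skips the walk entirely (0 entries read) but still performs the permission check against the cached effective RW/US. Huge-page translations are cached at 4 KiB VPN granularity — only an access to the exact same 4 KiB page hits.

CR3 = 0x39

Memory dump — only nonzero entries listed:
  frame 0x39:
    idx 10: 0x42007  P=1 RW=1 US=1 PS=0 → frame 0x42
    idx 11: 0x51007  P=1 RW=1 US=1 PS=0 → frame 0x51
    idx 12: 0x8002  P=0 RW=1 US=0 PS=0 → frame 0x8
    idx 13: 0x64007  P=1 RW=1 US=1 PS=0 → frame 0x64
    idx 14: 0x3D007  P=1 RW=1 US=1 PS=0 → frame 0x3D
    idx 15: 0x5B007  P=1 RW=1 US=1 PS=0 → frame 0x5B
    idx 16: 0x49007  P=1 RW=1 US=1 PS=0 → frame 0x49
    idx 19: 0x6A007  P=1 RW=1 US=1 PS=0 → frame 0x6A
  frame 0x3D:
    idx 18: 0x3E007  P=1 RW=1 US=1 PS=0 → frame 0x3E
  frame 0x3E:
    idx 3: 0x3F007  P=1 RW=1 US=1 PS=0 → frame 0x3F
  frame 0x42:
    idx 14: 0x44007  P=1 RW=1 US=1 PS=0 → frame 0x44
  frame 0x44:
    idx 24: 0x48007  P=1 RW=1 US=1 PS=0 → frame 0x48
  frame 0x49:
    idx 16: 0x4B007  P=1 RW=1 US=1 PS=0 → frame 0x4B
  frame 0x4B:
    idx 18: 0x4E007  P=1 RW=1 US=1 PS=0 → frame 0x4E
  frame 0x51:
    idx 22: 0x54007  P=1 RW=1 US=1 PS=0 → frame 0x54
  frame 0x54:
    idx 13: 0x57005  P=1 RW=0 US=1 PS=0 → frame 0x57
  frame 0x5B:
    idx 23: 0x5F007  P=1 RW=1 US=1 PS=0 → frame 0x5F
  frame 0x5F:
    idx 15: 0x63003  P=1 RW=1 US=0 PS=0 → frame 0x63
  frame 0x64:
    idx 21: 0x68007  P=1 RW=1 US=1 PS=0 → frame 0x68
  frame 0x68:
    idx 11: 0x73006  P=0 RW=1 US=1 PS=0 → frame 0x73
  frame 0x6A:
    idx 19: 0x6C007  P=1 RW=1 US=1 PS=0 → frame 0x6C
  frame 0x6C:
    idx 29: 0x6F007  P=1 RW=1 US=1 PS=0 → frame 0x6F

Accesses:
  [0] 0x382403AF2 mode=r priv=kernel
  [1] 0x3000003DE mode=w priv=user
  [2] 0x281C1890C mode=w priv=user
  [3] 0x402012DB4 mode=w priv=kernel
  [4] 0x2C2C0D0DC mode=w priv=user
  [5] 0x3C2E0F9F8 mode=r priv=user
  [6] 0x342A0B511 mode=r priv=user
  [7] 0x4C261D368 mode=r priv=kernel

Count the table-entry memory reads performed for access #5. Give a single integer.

Walk each access:
#0 VA=0x382403AF2 (r,kernel):
  L0: frame=0x39 idx=14 entry=0x3D007 [P=1 RW=1 US=1 PS=0]
  L1: frame=0x3D idx=18 entry=0x3E007 [P=1 RW=1 US=1 PS=0]
  L2: frame=0x3E idx=3 entry=0x3F007 [P=1 RW=1 US=1 PS=0]
  ✓ 0x3FAF2  — 3 lookups
#1 VA=0x3000003DE (w,user):
  L0: frame=0x39 idx=12 entry=0x8002 [P=0 RW=1 US=0 PS=0]
  → PAGE_NOT_PRESENT  (1 entries read)
#2 VA=0x281C1890C (w,user):
  L0: frame=0x39 idx=10 entry=0x42007 [P=1 RW=1 US=1 PS=0]
  L1: frame=0x42 idx=14 entry=0x44007 [P=1 RW=1 US=1 PS=0]
  L2: frame=0x44 idx=24 entry=0x48007 [P=1 RW=1 US=1 PS=0]
  ✓ 0x4890C  — 3 lookups
#3 VA=0x402012DB4 (w,kernel):
  L0: frame=0x39 idx=16 entry=0x49007 [P=1 RW=1 US=1 PS=0]
  L1: frame=0x49 idx=16 entry=0x4B007 [P=1 RW=1 US=1 PS=0]
  L2: frame=0x4B idx=18 entry=0x4E007 [P=1 RW=1 US=1 PS=0]
  ✓ 0x4EDB4  — 3 lookups
#4 VA=0x2C2C0D0DC (w,user):
  L0: frame=0x39 idx=11 entry=0x51007 [P=1 RW=1 US=1 PS=0]
  L1: frame=0x51 idx=22 entry=0x54007 [P=1 RW=1 US=1 PS=0]
  L2: frame=0x54 idx=13 entry=0x57005 [P=1 RW=0 US=1 PS=0]
  → PROTECTION_VIOLATION  (3 entries read)
#5 VA=0x3C2E0F9F8 (r,user):
  L0: frame=0x39 idx=15 entry=0x5B007 [P=1 RW=1 US=1 PS=0]
  L1: frame=0x5B idx=23 entry=0x5F007 [P=1 RW=1 US=1 PS=0]
  L2: frame=0x5F idx=15 entry=0x63003 [P=1 RW=1 US=0 PS=0]
  → PROTECTION_VIOLATION  (3 entries read)
#6 VA=0x342A0B511 (r,user):
  L0: frame=0x39 idx=13 entry=0x64007 [P=1 RW=1 US=1 PS=0]
  L1: frame=0x64 idx=21 entry=0x68007 [P=1 RW=1 US=1 PS=0]
  L2: frame=0x68 idx=11 entry=0x73006 [P=0 RW=1 US=1 PS=0]
  → PAGE_NOT_PRESENT  (3 entries read)
#7 VA=0x4C261D368 (r,kernel):
  L0: frame=0x39 idx=19 entry=0x6A007 [P=1 RW=1 US=1 PS=0]
  L1: frame=0x6A idx=19 entry=0x6C007 [P=1 RW=1 US=1 PS=0]
  L2: frame=0x6C idx=29 entry=0x6F007 [P=1 RW=1 US=1 PS=0]
  ✓ 0x6F368  — 3 lookups

Entries read for #5: 3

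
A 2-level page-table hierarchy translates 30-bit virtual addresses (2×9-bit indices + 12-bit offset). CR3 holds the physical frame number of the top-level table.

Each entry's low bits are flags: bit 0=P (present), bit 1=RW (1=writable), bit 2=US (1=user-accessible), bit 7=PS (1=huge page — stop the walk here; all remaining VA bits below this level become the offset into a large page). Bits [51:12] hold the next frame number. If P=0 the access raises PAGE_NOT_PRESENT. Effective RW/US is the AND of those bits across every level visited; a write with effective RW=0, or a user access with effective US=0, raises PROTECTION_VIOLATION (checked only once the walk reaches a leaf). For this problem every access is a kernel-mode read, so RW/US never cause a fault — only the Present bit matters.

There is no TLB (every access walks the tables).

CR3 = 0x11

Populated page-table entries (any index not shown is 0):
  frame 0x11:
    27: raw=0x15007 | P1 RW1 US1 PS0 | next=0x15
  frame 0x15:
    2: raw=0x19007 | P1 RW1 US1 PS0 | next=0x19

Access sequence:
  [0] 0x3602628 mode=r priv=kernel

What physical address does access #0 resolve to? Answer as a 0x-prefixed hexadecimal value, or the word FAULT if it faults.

Trace:
#0 VA=0x3602628 (r,kernel):
  [0] read 0x11 idx=27: raw=0x15007 flags P=1 W=1 U=1 S=0
  [1] read 0x15 idx=2: raw=0x19007 flags P=1 W=1 U=1 S=0
  ✓ 0x19628  — 2 lookups

Access #0 PA: 0x19628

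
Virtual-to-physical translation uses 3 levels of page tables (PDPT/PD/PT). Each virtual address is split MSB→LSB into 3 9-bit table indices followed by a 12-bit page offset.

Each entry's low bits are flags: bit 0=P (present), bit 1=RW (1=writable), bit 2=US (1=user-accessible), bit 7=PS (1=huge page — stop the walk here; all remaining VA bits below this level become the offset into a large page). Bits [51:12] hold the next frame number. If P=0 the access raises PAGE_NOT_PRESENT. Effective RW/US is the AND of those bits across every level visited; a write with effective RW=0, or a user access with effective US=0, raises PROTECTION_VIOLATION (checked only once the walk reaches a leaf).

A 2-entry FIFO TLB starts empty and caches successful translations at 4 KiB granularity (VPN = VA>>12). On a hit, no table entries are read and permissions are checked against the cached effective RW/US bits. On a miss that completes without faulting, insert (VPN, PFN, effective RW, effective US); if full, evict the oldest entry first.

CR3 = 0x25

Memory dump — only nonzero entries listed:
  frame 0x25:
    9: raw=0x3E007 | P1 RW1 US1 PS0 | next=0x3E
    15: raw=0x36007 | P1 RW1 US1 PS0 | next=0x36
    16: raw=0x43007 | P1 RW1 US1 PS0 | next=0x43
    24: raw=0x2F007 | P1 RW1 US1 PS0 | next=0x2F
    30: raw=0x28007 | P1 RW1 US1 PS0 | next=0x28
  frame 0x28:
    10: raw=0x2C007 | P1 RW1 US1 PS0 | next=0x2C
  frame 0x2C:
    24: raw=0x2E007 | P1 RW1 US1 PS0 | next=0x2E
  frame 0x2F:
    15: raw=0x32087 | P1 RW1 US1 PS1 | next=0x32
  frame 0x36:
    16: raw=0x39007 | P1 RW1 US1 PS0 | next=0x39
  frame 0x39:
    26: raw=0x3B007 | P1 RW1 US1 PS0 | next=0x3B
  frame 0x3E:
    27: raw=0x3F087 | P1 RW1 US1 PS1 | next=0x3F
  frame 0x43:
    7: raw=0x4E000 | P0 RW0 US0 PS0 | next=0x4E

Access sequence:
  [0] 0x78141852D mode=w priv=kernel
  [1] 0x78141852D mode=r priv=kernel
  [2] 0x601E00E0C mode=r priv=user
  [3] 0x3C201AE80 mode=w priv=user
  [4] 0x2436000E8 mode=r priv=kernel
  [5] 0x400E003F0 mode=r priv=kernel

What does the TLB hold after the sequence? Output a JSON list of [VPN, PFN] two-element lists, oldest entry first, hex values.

Walk each access:
#0 VA=0x78141852D (w,kernel):
  L0 @0x25[30] → 0x28007  P=1,RW=1,US=1,PS=0
  L1 @0x28[10] → 0x2C007  P=1,RW=1,US=1,PS=0
  L2 @0x2C[24] → 0x2E007  P=1,RW=1,US=1,PS=0
  ✓ 0x2E52D  — 3 lookups
#1 VA=0x78141852D (r,kernel):
  TLB hit vpn=0x781418 → PA=0x2E52D
#2 VA=0x601E00E0C (r,user):
  L0 @0x25[24] → 0x2F007  P=1,RW=1,US=1,PS=0
  L1 @0x2F[15] → 0x32087  P=1,RW=1,US=1,PS=1
  ✓ 0x32E0C (huge @L1)  — 2 lookups
#3 VA=0x3C201AE80 (w,user):
  L0 @0x25[15] → 0x36007  P=1,RW=1,US=1,PS=0
  L1 @0x36[16] → 0x39007  P=1,RW=1,US=1,PS=0
  L2 @0x39[26] → 0x3B007  P=1,RW=1,US=1,PS=0
  ✓ 0x3BE80  — 3 lookups
#4 VA=0x2436000E8 (r,kernel):
  L0 @0x25[9] → 0x3E007  P=1,RW=1,US=1,PS=0
  L1 @0x3E[27] → 0x3F087  P=1,RW=1,US=1,PS=1
  ✓ 0x3F0E8 (huge @L1)  — 2 lookups
#5 VA=0x400E003F0 (r,kernel):
  L0 @0x25[16] → 0x43007  P=1,RW=1,US=1,PS=0
  L1 @0x43[7] → 0x4E000  P=0,RW=0,US=0,PS=0
  → PAGE_NOT_PRESENT  (2 entries read)

TLB: [["0x3C201A", "0x3B"], ["0x243600", "0x3F"]]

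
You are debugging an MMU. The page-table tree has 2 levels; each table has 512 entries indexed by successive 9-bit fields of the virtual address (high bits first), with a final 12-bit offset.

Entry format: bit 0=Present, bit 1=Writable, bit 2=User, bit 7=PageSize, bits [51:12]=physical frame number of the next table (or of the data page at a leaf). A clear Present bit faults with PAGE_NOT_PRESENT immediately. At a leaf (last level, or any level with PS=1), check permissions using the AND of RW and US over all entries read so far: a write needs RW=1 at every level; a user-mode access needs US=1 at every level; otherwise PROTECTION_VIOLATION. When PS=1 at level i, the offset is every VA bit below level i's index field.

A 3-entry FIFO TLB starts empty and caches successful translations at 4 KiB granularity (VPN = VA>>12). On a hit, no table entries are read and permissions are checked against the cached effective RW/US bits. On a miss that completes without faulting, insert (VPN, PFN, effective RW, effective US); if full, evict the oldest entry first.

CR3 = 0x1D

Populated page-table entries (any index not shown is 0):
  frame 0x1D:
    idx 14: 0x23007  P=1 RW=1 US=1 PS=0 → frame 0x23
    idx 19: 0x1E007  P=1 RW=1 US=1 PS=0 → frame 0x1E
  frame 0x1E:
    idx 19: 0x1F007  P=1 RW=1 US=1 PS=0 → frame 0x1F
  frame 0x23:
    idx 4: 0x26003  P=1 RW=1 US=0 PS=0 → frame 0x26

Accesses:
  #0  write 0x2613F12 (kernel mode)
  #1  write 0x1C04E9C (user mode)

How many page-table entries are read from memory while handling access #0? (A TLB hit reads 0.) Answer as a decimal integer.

Per-access translation:
#0 VA=0x2613F12 (w,kernel):
  [0] read 0x1D idx=19: raw=0x1E007 flags P=1 W=1 U=1 S=0
  [1] read 0x1E idx=19: raw=0x1F007 flags P=1 W=1 U=1 S=0
  → PA=0x1FF12  (2 entries read)
#1 VA=0x1C04E9C (w,user):
  [0] read 0x1D idx=14: raw=0x23007 flags P=1 W=1 U=1 S=0
  [1] read 0x23 idx=4: raw=0x26003 flags P=1 W=1 U=0 S=0
  ⇒ fault: PROTECTION_VIOLATION  — 2 lookups

Entries read for #0: 2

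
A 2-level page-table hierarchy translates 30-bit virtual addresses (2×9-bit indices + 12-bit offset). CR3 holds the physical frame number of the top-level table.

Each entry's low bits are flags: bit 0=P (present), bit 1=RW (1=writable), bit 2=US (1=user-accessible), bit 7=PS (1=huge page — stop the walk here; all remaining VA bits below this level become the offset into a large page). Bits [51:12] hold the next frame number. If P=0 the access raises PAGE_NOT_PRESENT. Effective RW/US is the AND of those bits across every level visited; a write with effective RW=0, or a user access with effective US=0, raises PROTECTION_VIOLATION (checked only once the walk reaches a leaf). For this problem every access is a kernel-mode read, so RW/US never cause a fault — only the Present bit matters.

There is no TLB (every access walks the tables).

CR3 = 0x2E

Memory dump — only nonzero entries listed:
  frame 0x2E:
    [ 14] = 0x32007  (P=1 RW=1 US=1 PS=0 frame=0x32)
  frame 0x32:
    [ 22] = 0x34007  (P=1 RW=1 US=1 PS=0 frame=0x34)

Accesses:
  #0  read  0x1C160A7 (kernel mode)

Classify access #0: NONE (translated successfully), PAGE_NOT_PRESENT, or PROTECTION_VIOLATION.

Trace:
#0 VA=0x1C160A7 (r,kernel):
  lvl0: tbl 0x2E, slot 14 ⇒ 0x32007 (P1/RW1/US1/PS0)
  lvl1: tbl 0x32, slot 22 ⇒ 0x34007 (P1/RW1/US1/PS0)
  ✓ 0x340A7  — 2 lookups

Access #0 fault: NONE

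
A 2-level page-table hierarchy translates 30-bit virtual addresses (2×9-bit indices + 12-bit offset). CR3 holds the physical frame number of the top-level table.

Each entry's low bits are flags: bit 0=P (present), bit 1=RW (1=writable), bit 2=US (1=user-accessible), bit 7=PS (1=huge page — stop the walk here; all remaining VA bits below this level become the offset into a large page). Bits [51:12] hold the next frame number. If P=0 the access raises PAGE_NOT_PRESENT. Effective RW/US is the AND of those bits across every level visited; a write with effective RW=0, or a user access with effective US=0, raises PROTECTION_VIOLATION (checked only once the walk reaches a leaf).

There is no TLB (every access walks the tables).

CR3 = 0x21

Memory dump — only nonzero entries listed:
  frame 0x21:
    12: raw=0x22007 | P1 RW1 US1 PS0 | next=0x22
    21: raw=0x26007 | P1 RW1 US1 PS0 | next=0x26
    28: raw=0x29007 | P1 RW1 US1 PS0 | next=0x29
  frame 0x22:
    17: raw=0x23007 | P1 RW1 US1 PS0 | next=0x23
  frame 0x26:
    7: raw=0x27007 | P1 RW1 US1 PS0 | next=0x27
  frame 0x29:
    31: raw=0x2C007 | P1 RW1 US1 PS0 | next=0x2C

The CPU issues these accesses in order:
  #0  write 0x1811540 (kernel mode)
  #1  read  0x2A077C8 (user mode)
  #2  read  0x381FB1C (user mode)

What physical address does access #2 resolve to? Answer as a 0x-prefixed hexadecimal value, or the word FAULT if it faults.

Per-access translation:
#0 VA=0x1811540 (w,kernel):
  lvl0: tbl 0x21, slot 12 ⇒ 0x22007 (P1/RW1/US1/PS0)
  lvl1: tbl 0x22, slot 17 ⇒ 0x23007 (P1/RW1/US1/PS0)
  ⇒ phys 0x23540  [2 reads]
#1 VA=0x2A077C8 (r,user):
  lvl0: tbl 0x21, slot 21 ⇒ 0x26007 (P1/RW1/US1/PS0)
  lvl1: tbl 0x26, slot 7 ⇒ 0x27007 (P1/RW1/US1/PS0)
  ⇒ phys 0x277C8  [2 reads]
#2 VA=0x381FB1C (r,user):
  lvl0: tbl 0x21, slot 28 ⇒ 0x29007 (P1/RW1/US1/PS0)
  lvl1: tbl 0x29, slot 31 ⇒ 0x2C007 (P1/RW1/US1/PS0)
  ⇒ phys 0x2CB1C  [2 reads]

Access #2 PA: 0x2CB1C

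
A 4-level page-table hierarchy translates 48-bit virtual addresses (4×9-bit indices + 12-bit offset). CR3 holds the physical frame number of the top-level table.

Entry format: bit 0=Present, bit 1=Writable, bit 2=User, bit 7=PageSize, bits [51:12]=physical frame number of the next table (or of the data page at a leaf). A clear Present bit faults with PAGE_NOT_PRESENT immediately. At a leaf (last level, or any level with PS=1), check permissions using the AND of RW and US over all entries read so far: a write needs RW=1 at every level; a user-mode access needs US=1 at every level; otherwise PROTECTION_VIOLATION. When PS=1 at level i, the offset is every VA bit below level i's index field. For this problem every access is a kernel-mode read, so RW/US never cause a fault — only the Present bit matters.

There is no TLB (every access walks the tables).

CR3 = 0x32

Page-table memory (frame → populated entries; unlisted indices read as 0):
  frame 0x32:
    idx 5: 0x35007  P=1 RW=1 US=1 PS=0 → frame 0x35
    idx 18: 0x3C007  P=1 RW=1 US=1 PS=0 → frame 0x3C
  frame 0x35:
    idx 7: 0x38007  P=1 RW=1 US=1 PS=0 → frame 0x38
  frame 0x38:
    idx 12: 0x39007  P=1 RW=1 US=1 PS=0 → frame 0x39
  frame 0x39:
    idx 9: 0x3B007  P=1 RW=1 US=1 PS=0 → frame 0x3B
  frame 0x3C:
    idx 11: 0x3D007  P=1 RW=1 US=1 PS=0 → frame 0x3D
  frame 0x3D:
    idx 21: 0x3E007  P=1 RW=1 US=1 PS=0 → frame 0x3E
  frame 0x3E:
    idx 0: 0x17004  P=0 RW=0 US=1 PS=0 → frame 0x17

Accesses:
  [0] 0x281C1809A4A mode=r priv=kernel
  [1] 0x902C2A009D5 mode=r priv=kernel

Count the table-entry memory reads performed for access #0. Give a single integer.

Walk each access:
#0 VA=0x281C1809A4A (r,kernel):
  lvl0: tbl 0x32, slot 5 ⇒ 0x35007 (P1/RW1/US1/PS0)
  lvl1: tbl 0x35, slot 7 ⇒ 0x38007 (P1/RW1/US1/PS0)
  lvl2: tbl 0x38, slot 12 ⇒ 0x39007 (P1/RW1/US1/PS0)
  lvl3: tbl 0x39, slot 9 ⇒ 0x3B007 (P1/RW1/US1/PS0)
  ✓ 0x3BA4A  — 4 lookups
#1 VA=0x902C2A009D5 (r,kernel):
  lvl0: tbl 0x32, slot 18 ⇒ 0x3C007 (P1/RW1/US1/PS0)
  lvl1: tbl 0x3C, slot 11 ⇒ 0x3D007 (P1/RW1/US1/PS0)
  lvl2: tbl 0x3D, slot 21 ⇒ 0x3E007 (P1/RW1/US1/PS0)
  lvl3: tbl 0x3E, slot 0 ⇒ 0x17004 (P0/RW0/US1/PS0)
  ✗ PAGE_NOT_PRESENT  [4 reads]

Entries read for #0: 4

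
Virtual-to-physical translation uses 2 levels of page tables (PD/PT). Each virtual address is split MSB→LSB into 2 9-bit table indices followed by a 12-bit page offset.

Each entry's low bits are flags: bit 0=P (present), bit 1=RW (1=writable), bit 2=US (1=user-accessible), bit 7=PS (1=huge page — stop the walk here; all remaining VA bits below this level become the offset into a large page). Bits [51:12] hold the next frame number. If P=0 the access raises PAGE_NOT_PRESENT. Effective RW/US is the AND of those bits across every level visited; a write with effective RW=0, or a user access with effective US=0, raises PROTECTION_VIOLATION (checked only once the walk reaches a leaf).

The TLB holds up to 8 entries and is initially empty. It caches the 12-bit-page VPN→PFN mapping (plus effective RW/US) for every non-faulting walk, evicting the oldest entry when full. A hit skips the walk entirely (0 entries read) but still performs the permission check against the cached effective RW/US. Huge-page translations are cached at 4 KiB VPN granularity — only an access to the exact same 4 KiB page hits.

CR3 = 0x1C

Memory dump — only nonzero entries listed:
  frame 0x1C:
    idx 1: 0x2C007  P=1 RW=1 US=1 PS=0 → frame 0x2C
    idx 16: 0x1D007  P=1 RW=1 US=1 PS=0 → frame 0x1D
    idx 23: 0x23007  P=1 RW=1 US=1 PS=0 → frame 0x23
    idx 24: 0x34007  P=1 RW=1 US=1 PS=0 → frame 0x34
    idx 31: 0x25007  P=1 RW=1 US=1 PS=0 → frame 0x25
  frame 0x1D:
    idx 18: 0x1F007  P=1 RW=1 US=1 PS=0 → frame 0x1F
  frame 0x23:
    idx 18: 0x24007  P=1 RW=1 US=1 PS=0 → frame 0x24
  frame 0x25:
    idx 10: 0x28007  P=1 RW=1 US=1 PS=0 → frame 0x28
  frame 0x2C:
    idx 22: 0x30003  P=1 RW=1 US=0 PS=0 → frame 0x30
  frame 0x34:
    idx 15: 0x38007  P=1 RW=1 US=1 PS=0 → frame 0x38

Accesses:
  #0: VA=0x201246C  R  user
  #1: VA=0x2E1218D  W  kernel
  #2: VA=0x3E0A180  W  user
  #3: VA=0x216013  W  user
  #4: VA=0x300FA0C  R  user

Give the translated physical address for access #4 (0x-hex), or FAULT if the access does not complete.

Walk each access:
#0 VA=0x201246C (r,user):
  [0] read 0x1C idx=16: raw=0x1D007 flags P=1 W=1 U=1 S=0
  [1] read 0x1D idx=18: raw=0x1F007 flags P=1 W=1 U=1 S=0
  ⇒ phys 0x1F46C  [2 reads]
#1 VA=0x2E1218D (w,kernel):
  [0] read 0x1C idx=23: raw=0x23007 flags P=1 W=1 U=1 S=0
  [1] read 0x23 idx=18: raw=0x24007 flags P=1 W=1 U=1 S=0
  ⇒ phys 0x2418D  [2 reads]
#2 VA=0x3E0A180 (w,user):
  [0] read 0x1C idx=31: raw=0x25007 flags P=1 W=1 U=1 S=0
  [1] read 0x25 idx=10: raw=0x28007 flags P=1 W=1 U=1 S=0
  ⇒ phys 0x28180  [2 reads]
#3 VA=0x216013 (w,user):
  [0] read 0x1C idx=1: raw=0x2C007 flags P=1 W=1 U=1 S=0
  [1] read 0x2C idx=22: raw=0x30003 flags P=1 W=1 U=0 S=0
  → PROTECTION_VIOLATION  (2 entries read)
#4 VA=0x300FA0C (r,user):
  [0] read 0x1C idx=24: raw=0x34007 flags P=1 W=1 U=1 S=0
  [1] read 0x34 idx=15: raw=0x38007 flags P=1 W=1 U=1 S=0
  ⇒ phys 0x38A0C  [2 reads]

Access #4 PA: 0x38A0C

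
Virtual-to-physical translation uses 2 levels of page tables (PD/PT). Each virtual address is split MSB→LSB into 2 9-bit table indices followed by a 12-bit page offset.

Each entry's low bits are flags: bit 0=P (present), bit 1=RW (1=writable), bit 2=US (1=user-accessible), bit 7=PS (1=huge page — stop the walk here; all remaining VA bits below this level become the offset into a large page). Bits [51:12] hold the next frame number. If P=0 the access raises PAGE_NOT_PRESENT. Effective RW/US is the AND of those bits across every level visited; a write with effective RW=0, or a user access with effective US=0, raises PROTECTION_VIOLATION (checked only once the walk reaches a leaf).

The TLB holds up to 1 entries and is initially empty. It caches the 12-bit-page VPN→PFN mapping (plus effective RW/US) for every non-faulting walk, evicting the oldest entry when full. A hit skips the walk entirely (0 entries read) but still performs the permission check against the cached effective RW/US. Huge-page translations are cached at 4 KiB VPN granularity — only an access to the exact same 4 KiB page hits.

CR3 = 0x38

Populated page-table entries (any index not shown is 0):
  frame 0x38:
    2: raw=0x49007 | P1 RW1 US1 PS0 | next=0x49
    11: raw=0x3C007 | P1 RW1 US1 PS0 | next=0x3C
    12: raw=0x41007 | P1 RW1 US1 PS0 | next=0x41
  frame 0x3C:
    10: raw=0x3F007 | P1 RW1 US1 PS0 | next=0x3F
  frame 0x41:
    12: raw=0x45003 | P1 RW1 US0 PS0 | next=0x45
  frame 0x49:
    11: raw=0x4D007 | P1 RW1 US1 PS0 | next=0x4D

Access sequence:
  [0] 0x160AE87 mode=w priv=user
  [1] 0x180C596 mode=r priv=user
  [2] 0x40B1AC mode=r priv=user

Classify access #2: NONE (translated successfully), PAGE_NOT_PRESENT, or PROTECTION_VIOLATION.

Trace:
#0 VA=0x160AE87 (w,user):
  L0: frame=0x38 idx=11 entry=0x3C007 [P=1 RW=1 US=1 PS=0]
  L1: frame=0x3C idx=10 entry=0x3F007 [P=1 RW=1 US=1 PS=0]
  → PA=0x3FE87  (2 entries read)
#1 VA=0x180C596 (r,user):
  L0: frame=0x38 idx=12 entry=0x41007 [P=1 RW=1 US=1 PS=0]
  L1: frame=0x41 idx=12 entry=0x45003 [P=1 RW=1 US=0 PS=0]
  → PROTECTION_VIOLATION  (2 entries read)
#2 VA=0x40B1AC (r,user):
  L0: frame=0x38 idx=2 entry=0x49007 [P=1 RW=1 US=1 PS=0]
  L1: frame=0x49 idx=11 entry=0x4D007 [P=1 RW=1 US=1 PS=0]
  → PA=0x4D1AC  (2 entries read)

Access #2 fault: NONE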